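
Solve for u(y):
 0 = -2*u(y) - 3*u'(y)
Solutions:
 u(y) = C1*exp(-2*y/3)


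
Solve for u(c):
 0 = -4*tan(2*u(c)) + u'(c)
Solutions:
 u(c) = -asin(C1*exp(8*c))/2 + pi/2
 u(c) = asin(C1*exp(8*c))/2


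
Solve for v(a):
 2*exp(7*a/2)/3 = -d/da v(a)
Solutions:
 v(a) = C1 - 4*exp(7*a/2)/21


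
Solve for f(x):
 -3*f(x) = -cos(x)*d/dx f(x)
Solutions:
 f(x) = C1*(sin(x) + 1)^(3/2)/(sin(x) - 1)^(3/2)


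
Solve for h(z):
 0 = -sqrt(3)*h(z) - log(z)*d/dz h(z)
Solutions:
 h(z) = C1*exp(-sqrt(3)*li(z))


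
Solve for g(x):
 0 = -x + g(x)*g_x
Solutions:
 g(x) = -sqrt(C1 + x^2)
 g(x) = sqrt(C1 + x^2)


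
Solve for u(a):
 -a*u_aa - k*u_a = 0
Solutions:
 u(a) = C1 + a^(1 - re(k))*(C2*sin(log(a)*Abs(im(k))) + C3*cos(log(a)*im(k)))


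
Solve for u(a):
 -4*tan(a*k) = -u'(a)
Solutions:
 u(a) = C1 + 4*Piecewise((-log(cos(a*k))/k, Ne(k, 0)), (0, True))


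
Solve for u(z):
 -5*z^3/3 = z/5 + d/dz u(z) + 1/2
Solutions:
 u(z) = C1 - 5*z^4/12 - z^2/10 - z/2


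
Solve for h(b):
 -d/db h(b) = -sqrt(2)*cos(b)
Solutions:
 h(b) = C1 + sqrt(2)*sin(b)


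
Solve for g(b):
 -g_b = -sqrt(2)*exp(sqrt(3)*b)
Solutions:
 g(b) = C1 + sqrt(6)*exp(sqrt(3)*b)/3


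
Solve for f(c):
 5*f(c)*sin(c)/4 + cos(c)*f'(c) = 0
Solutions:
 f(c) = C1*cos(c)^(5/4)


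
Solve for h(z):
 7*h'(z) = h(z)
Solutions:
 h(z) = C1*exp(z/7)


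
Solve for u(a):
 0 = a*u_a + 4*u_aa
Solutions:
 u(a) = C1 + C2*erf(sqrt(2)*a/4)


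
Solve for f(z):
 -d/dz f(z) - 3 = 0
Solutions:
 f(z) = C1 - 3*z


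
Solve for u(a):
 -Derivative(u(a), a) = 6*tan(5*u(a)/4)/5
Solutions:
 u(a) = -4*asin(C1*exp(-3*a/2))/5 + 4*pi/5
 u(a) = 4*asin(C1*exp(-3*a/2))/5


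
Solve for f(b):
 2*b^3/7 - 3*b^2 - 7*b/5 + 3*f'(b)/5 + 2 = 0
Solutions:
 f(b) = C1 - 5*b^4/42 + 5*b^3/3 + 7*b^2/6 - 10*b/3


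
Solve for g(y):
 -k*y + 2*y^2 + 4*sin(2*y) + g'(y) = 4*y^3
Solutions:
 g(y) = C1 + k*y^2/2 + y^4 - 2*y^3/3 + 2*cos(2*y)


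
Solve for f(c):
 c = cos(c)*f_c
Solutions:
 f(c) = C1 + Integral(c/cos(c), c)


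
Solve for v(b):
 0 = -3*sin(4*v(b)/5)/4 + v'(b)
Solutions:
 -3*b/4 + 5*log(cos(4*v(b)/5) - 1)/8 - 5*log(cos(4*v(b)/5) + 1)/8 = C1


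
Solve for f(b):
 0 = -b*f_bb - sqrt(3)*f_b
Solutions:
 f(b) = C1 + C2*b^(1 - sqrt(3))


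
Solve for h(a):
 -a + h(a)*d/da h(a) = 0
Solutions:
 h(a) = -sqrt(C1 + a^2)
 h(a) = sqrt(C1 + a^2)


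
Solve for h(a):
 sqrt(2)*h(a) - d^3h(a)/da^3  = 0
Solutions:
 h(a) = C3*exp(2^(1/6)*a) + (C1*sin(2^(1/6)*sqrt(3)*a/2) + C2*cos(2^(1/6)*sqrt(3)*a/2))*exp(-2^(1/6)*a/2)


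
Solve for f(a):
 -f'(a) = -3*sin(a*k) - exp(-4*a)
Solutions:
 f(a) = C1 - exp(-4*a)/4 - 3*cos(a*k)/k


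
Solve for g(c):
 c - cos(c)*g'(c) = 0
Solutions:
 g(c) = C1 + Integral(c/cos(c), c)


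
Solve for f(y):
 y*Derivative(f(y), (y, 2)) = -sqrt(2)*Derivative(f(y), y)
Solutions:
 f(y) = C1 + C2*y^(1 - sqrt(2))


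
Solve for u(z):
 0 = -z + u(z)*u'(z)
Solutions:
 u(z) = -sqrt(C1 + z^2)
 u(z) = sqrt(C1 + z^2)


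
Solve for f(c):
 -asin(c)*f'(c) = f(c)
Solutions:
 f(c) = C1*exp(-Integral(1/asin(c), c))


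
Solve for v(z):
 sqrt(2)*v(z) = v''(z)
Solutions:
 v(z) = C1*exp(-2^(1/4)*z) + C2*exp(2^(1/4)*z)


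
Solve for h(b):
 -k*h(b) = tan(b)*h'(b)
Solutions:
 h(b) = C1*exp(-k*log(sin(b)))


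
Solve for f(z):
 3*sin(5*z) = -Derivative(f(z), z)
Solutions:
 f(z) = C1 + 3*cos(5*z)/5


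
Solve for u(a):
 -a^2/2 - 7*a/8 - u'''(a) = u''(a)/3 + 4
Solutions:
 u(a) = C1 + C2*a + C3*exp(-a/3) - a^4/8 + 17*a^3/16 - 249*a^2/16


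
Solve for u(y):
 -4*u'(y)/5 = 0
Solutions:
 u(y) = C1


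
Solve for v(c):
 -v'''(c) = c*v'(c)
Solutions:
 v(c) = C1 + Integral(C2*airyai(-c) + C3*airybi(-c), c)


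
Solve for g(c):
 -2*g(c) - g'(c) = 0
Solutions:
 g(c) = C1*exp(-2*c)


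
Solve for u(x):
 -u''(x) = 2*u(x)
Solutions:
 u(x) = C1*sin(sqrt(2)*x) + C2*cos(sqrt(2)*x)


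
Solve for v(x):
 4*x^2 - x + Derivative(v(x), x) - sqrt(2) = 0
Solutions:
 v(x) = C1 - 4*x^3/3 + x^2/2 + sqrt(2)*x


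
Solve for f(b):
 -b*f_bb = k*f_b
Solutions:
 f(b) = C1 + b^(1 - re(k))*(C2*sin(log(b)*Abs(im(k))) + C3*cos(log(b)*im(k)))


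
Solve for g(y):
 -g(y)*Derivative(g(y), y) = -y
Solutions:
 g(y) = -sqrt(C1 + y^2)
 g(y) = sqrt(C1 + y^2)


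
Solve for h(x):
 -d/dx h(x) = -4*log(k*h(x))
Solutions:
 li(k*h(x))/k = C1 + 4*x


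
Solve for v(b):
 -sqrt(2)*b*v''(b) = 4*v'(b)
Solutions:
 v(b) = C1 + C2*b^(1 - 2*sqrt(2))


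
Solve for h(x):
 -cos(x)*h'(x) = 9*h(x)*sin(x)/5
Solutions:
 h(x) = C1*cos(x)^(9/5)


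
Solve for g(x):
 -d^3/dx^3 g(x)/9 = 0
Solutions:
 g(x) = C1 + C2*x + C3*x^2


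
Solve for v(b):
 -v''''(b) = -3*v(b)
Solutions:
 v(b) = C1*exp(-3^(1/4)*b) + C2*exp(3^(1/4)*b) + C3*sin(3^(1/4)*b) + C4*cos(3^(1/4)*b)


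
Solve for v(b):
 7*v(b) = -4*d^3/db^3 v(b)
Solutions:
 v(b) = C3*exp(-14^(1/3)*b/2) + (C1*sin(14^(1/3)*sqrt(3)*b/4) + C2*cos(14^(1/3)*sqrt(3)*b/4))*exp(14^(1/3)*b/4)


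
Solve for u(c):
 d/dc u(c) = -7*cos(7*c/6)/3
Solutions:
 u(c) = C1 - 2*sin(7*c/6)


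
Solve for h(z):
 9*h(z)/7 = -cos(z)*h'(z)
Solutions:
 h(z) = C1*(sin(z) - 1)^(9/14)/(sin(z) + 1)^(9/14)


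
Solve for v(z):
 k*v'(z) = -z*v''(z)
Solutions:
 v(z) = C1 + z^(1 - re(k))*(C2*sin(log(z)*Abs(im(k))) + C3*cos(log(z)*im(k)))


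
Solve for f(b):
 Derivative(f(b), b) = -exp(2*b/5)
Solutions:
 f(b) = C1 - 5*exp(2*b/5)/2


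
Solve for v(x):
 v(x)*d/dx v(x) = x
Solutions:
 v(x) = -sqrt(C1 + x^2)
 v(x) = sqrt(C1 + x^2)


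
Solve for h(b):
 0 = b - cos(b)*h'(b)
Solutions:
 h(b) = C1 + Integral(b/cos(b), b)


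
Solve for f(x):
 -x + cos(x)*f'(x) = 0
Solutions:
 f(x) = C1 + Integral(x/cos(x), x)


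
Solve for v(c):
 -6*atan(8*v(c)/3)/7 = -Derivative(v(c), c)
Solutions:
 Integral(1/atan(8*_y/3), (_y, v(c))) = C1 + 6*c/7


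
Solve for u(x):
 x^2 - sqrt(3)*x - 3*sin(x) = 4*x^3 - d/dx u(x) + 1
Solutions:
 u(x) = C1 + x^4 - x^3/3 + sqrt(3)*x^2/2 + x - 3*cos(x)


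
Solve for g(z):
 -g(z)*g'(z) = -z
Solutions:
 g(z) = -sqrt(C1 + z^2)
 g(z) = sqrt(C1 + z^2)


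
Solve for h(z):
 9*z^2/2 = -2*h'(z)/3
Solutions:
 h(z) = C1 - 9*z^3/4


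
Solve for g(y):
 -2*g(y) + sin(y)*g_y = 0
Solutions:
 g(y) = C1*(cos(y) - 1)/(cos(y) + 1)


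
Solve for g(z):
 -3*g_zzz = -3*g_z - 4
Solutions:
 g(z) = C1 + C2*exp(-z) + C3*exp(z) - 4*z/3


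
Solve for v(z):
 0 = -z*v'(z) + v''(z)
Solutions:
 v(z) = C1 + C2*erfi(sqrt(2)*z/2)


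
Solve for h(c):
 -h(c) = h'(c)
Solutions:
 h(c) = C1*exp(-c)


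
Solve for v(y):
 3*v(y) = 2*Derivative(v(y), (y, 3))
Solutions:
 v(y) = C3*exp(2^(2/3)*3^(1/3)*y/2) + (C1*sin(2^(2/3)*3^(5/6)*y/4) + C2*cos(2^(2/3)*3^(5/6)*y/4))*exp(-2^(2/3)*3^(1/3)*y/4)


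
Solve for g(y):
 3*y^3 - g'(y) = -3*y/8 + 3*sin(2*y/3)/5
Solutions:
 g(y) = C1 + 3*y^4/4 + 3*y^2/16 + 9*cos(2*y/3)/10


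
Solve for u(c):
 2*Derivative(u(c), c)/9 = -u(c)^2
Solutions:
 u(c) = 2/(C1 + 9*c)


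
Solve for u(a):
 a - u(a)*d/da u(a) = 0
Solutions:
 u(a) = -sqrt(C1 + a^2)
 u(a) = sqrt(C1 + a^2)


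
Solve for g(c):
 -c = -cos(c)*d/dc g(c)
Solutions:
 g(c) = C1 + Integral(c/cos(c), c)


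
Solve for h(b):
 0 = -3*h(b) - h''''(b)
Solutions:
 h(b) = (C1*sin(sqrt(2)*3^(1/4)*b/2) + C2*cos(sqrt(2)*3^(1/4)*b/2))*exp(-sqrt(2)*3^(1/4)*b/2) + (C3*sin(sqrt(2)*3^(1/4)*b/2) + C4*cos(sqrt(2)*3^(1/4)*b/2))*exp(sqrt(2)*3^(1/4)*b/2)


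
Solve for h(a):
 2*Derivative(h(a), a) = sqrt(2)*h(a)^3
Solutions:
 h(a) = -sqrt(-1/(C1 + sqrt(2)*a))
 h(a) = sqrt(-1/(C1 + sqrt(2)*a))


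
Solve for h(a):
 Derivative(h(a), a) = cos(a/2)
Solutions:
 h(a) = C1 + 2*sin(a/2)


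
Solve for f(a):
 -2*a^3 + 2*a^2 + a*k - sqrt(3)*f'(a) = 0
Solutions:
 f(a) = C1 - sqrt(3)*a^4/6 + 2*sqrt(3)*a^3/9 + sqrt(3)*a^2*k/6


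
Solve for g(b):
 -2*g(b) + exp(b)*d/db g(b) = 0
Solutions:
 g(b) = C1*exp(-2*exp(-b))


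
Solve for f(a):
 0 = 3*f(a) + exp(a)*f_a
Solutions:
 f(a) = C1*exp(3*exp(-a))


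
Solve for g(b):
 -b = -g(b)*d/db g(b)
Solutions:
 g(b) = -sqrt(C1 + b^2)
 g(b) = sqrt(C1 + b^2)


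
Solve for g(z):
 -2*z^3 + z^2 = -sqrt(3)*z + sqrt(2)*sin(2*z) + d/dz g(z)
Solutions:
 g(z) = C1 - z^4/2 + z^3/3 + sqrt(3)*z^2/2 + sqrt(2)*cos(2*z)/2


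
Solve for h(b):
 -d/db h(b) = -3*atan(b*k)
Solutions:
 h(b) = C1 + 3*Piecewise((b*atan(b*k) - log(b^2*k^2 + 1)/(2*k), Ne(k, 0)), (0, True))


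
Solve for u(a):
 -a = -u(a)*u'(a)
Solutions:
 u(a) = -sqrt(C1 + a^2)
 u(a) = sqrt(C1 + a^2)


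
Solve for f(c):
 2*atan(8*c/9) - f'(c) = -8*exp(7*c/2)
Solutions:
 f(c) = C1 + 2*c*atan(8*c/9) + 16*exp(7*c/2)/7 - 9*log(64*c^2 + 81)/8


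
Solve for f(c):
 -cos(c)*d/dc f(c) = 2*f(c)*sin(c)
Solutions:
 f(c) = C1*cos(c)^2


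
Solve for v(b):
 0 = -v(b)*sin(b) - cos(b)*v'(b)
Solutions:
 v(b) = C1*cos(b)


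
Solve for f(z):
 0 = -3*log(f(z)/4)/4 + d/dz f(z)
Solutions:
 4*Integral(1/(-log(_y) + 2*log(2)), (_y, f(z)))/3 = C1 - z


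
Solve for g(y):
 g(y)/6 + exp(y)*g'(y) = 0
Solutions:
 g(y) = C1*exp(exp(-y)/6)


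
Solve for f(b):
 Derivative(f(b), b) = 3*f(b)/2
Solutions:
 f(b) = C1*exp(3*b/2)


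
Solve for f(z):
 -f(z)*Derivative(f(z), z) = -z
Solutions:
 f(z) = -sqrt(C1 + z^2)
 f(z) = sqrt(C1 + z^2)


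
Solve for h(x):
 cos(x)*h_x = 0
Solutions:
 h(x) = C1


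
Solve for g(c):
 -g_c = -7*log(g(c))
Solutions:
 li(g(c)) = C1 + 7*c


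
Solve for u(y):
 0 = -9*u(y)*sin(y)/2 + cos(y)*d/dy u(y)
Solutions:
 u(y) = C1/cos(y)^(9/2)


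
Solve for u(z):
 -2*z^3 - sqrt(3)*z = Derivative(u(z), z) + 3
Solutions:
 u(z) = C1 - z^4/2 - sqrt(3)*z^2/2 - 3*z


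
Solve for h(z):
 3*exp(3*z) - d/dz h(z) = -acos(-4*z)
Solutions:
 h(z) = C1 + z*acos(-4*z) + sqrt(1 - 16*z^2)/4 + exp(3*z)


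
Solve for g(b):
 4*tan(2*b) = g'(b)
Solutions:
 g(b) = C1 - 2*log(cos(2*b))


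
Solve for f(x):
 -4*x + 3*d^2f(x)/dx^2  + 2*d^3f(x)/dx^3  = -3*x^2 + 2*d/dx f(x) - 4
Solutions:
 f(x) = C1 + C2*exp(-2*x) + C3*exp(x/2) + x^3/2 + 5*x^2/4 + 35*x/4


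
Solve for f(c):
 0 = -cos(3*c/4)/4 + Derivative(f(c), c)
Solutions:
 f(c) = C1 + sin(3*c/4)/3


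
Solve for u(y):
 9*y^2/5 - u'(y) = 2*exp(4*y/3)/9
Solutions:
 u(y) = C1 + 3*y^3/5 - exp(4*y/3)/6


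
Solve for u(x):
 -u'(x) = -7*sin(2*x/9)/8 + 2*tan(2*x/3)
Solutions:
 u(x) = C1 + 3*log(cos(2*x/3)) - 63*cos(2*x/9)/16


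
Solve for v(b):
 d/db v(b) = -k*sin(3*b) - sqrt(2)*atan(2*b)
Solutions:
 v(b) = C1 + k*cos(3*b)/3 - sqrt(2)*(b*atan(2*b) - log(4*b^2 + 1)/4)


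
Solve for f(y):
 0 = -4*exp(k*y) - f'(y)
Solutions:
 f(y) = C1 - 4*exp(k*y)/k


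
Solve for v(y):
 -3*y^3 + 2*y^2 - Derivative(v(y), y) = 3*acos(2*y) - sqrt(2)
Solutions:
 v(y) = C1 - 3*y^4/4 + 2*y^3/3 - 3*y*acos(2*y) + sqrt(2)*y + 3*sqrt(1 - 4*y^2)/2


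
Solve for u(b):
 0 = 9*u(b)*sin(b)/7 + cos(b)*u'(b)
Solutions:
 u(b) = C1*cos(b)^(9/7)


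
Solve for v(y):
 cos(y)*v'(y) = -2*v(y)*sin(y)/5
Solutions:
 v(y) = C1*cos(y)^(2/5)


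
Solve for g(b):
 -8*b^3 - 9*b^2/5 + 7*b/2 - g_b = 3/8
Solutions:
 g(b) = C1 - 2*b^4 - 3*b^3/5 + 7*b^2/4 - 3*b/8


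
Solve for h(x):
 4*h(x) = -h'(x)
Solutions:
 h(x) = C1*exp(-4*x)


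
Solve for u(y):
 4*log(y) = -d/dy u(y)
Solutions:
 u(y) = C1 - 4*y*log(y) + 4*y


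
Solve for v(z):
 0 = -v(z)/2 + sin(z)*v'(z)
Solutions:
 v(z) = C1*(cos(z) - 1)^(1/4)/(cos(z) + 1)^(1/4)


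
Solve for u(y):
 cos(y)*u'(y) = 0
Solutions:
 u(y) = C1


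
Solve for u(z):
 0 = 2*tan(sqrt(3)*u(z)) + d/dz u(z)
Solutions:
 u(z) = sqrt(3)*(pi - asin(C1*exp(-2*sqrt(3)*z)))/3
 u(z) = sqrt(3)*asin(C1*exp(-2*sqrt(3)*z))/3


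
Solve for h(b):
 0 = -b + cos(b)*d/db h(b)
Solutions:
 h(b) = C1 + Integral(b/cos(b), b)


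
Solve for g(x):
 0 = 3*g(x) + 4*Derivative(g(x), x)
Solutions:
 g(x) = C1*exp(-3*x/4)


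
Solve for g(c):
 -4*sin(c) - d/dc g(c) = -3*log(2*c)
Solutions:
 g(c) = C1 + 3*c*log(c) - 3*c + 3*c*log(2) + 4*cos(c)


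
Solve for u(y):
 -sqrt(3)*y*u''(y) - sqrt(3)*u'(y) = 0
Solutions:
 u(y) = C1 + C2*log(y)


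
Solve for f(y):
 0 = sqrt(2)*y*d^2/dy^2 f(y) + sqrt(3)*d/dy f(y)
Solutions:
 f(y) = C1 + C2*y^(1 - sqrt(6)/2)


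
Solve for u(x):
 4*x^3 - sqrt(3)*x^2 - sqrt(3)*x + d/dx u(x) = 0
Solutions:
 u(x) = C1 - x^4 + sqrt(3)*x^3/3 + sqrt(3)*x^2/2


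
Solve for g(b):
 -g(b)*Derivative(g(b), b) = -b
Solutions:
 g(b) = -sqrt(C1 + b^2)
 g(b) = sqrt(C1 + b^2)


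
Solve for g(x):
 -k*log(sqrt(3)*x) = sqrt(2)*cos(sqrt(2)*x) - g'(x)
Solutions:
 g(x) = C1 + k*x*(log(x) - 1) + k*x*log(3)/2 + sin(sqrt(2)*x)


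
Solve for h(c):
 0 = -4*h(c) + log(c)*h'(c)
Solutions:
 h(c) = C1*exp(4*li(c))


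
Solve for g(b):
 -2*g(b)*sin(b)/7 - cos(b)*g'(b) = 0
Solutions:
 g(b) = C1*cos(b)^(2/7)


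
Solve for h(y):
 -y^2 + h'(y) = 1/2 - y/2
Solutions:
 h(y) = C1 + y^3/3 - y^2/4 + y/2


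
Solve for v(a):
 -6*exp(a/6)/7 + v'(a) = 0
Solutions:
 v(a) = C1 + 36*exp(a/6)/7


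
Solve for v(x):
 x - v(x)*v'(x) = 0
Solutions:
 v(x) = -sqrt(C1 + x^2)
 v(x) = sqrt(C1 + x^2)


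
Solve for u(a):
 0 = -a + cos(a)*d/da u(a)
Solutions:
 u(a) = C1 + Integral(a/cos(a), a)


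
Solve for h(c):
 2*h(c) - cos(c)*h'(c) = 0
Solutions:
 h(c) = C1*(sin(c) + 1)/(sin(c) - 1)


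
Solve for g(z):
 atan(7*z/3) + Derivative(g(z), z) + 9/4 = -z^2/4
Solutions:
 g(z) = C1 - z^3/12 - z*atan(7*z/3) - 9*z/4 + 3*log(49*z^2 + 9)/14


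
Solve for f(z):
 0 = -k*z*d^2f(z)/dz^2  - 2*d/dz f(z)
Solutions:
 f(z) = C1 + z^(((re(k) - 2)*re(k) + im(k)^2)/(re(k)^2 + im(k)^2))*(C2*sin(2*log(z)*Abs(im(k))/(re(k)^2 + im(k)^2)) + C3*cos(2*log(z)*im(k)/(re(k)^2 + im(k)^2)))


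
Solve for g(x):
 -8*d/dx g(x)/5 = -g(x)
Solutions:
 g(x) = C1*exp(5*x/8)


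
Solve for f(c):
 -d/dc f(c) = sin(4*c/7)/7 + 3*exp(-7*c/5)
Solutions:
 f(c) = C1 + cos(4*c/7)/4 + 15*exp(-7*c/5)/7


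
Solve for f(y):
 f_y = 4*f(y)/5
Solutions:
 f(y) = C1*exp(4*y/5)


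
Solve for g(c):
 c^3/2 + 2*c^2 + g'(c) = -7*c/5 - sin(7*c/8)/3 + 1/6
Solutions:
 g(c) = C1 - c^4/8 - 2*c^3/3 - 7*c^2/10 + c/6 + 8*cos(7*c/8)/21


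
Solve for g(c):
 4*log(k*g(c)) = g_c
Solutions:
 li(k*g(c))/k = C1 + 4*c


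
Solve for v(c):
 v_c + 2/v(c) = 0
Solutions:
 v(c) = -sqrt(C1 - 4*c)
 v(c) = sqrt(C1 - 4*c)


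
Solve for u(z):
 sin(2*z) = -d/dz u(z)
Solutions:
 u(z) = C1 + cos(2*z)/2


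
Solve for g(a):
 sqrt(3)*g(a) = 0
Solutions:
 g(a) = 0


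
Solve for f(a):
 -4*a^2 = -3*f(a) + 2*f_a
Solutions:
 f(a) = C1*exp(3*a/2) + 4*a^2/3 + 16*a/9 + 32/27


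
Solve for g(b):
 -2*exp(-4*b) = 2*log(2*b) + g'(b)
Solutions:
 g(b) = C1 - 2*b*log(b) + 2*b*(1 - log(2)) + exp(-4*b)/2


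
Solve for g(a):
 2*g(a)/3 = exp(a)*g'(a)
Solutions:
 g(a) = C1*exp(-2*exp(-a)/3)


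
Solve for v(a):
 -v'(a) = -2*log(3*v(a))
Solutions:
 -Integral(1/(log(_y) + log(3)), (_y, v(a)))/2 = C1 - a


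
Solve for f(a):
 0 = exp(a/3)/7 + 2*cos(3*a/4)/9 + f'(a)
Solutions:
 f(a) = C1 - 3*exp(a/3)/7 - 8*sin(3*a/4)/27


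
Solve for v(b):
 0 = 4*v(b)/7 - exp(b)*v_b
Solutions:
 v(b) = C1*exp(-4*exp(-b)/7)


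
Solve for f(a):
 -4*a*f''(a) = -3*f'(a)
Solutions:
 f(a) = C1 + C2*a^(7/4)


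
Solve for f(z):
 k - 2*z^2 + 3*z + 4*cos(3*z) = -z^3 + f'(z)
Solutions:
 f(z) = C1 + k*z + z^4/4 - 2*z^3/3 + 3*z^2/2 + 4*sin(3*z)/3


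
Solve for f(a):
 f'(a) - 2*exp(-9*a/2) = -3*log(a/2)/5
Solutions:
 f(a) = C1 - 3*a*log(a)/5 + 3*a*(log(2) + 1)/5 - 4*exp(-9*a/2)/9


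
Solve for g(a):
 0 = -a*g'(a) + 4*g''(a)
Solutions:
 g(a) = C1 + C2*erfi(sqrt(2)*a/4)


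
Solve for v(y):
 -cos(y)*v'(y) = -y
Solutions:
 v(y) = C1 + Integral(y/cos(y), y)


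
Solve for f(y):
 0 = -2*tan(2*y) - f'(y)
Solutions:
 f(y) = C1 + log(cos(2*y))


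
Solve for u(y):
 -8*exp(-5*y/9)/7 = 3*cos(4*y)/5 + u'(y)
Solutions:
 u(y) = C1 - 3*sin(4*y)/20 + 72*exp(-5*y/9)/35


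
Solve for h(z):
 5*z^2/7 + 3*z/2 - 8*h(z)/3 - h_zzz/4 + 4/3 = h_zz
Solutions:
 h(z) = C1*exp(z*(-4 + 2*2^(2/3)/(3*sqrt(17) + 13)^(1/3) + 2^(1/3)*(3*sqrt(17) + 13)^(1/3))/3)*sin(2^(1/3)*sqrt(3)*z*(-(3*sqrt(17) + 13)^(1/3) + 2*2^(1/3)/(3*sqrt(17) + 13)^(1/3))/3) + C2*exp(z*(-4 + 2*2^(2/3)/(3*sqrt(17) + 13)^(1/3) + 2^(1/3)*(3*sqrt(17) + 13)^(1/3))/3)*cos(2^(1/3)*sqrt(3)*z*(-(3*sqrt(17) + 13)^(1/3) + 2*2^(1/3)/(3*sqrt(17) + 13)^(1/3))/3) + C3*exp(-2*z*(2*2^(2/3)/(3*sqrt(17) + 13)^(1/3) + 2 + 2^(1/3)*(3*sqrt(17) + 13)^(1/3))/3) + 15*z^2/56 + 9*z/16 + 67/224


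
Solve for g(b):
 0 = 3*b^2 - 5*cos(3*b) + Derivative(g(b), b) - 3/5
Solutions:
 g(b) = C1 - b^3 + 3*b/5 + 5*sin(3*b)/3


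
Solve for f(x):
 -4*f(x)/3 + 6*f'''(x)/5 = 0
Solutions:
 f(x) = C3*exp(30^(1/3)*x/3) + (C1*sin(10^(1/3)*3^(5/6)*x/6) + C2*cos(10^(1/3)*3^(5/6)*x/6))*exp(-30^(1/3)*x/6)


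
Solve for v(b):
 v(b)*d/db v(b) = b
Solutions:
 v(b) = -sqrt(C1 + b^2)
 v(b) = sqrt(C1 + b^2)


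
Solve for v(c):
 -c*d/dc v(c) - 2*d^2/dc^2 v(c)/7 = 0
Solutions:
 v(c) = C1 + C2*erf(sqrt(7)*c/2)


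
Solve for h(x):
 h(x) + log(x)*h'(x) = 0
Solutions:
 h(x) = C1*exp(-li(x))


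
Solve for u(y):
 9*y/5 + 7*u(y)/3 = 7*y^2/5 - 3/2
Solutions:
 u(y) = 3*y^2/5 - 27*y/35 - 9/14


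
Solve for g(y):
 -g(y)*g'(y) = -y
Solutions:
 g(y) = -sqrt(C1 + y^2)
 g(y) = sqrt(C1 + y^2)


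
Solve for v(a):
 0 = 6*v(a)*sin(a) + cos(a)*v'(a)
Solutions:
 v(a) = C1*cos(a)^6


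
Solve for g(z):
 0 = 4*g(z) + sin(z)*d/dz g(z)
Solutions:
 g(z) = C1*(cos(z)^2 + 2*cos(z) + 1)/(cos(z)^2 - 2*cos(z) + 1)


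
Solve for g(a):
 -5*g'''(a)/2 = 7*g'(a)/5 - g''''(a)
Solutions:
 g(a) = C1 + C2*exp(a*(-5^(2/3)*(6*sqrt(42126) + 1381)^(1/3) - 125*5^(1/3)/(6*sqrt(42126) + 1381)^(1/3) + 50)/60)*sin(sqrt(3)*5^(1/3)*a*(-5^(1/3)*(6*sqrt(42126) + 1381)^(1/3) + 125/(6*sqrt(42126) + 1381)^(1/3))/60) + C3*exp(a*(-5^(2/3)*(6*sqrt(42126) + 1381)^(1/3) - 125*5^(1/3)/(6*sqrt(42126) + 1381)^(1/3) + 50)/60)*cos(sqrt(3)*5^(1/3)*a*(-5^(1/3)*(6*sqrt(42126) + 1381)^(1/3) + 125/(6*sqrt(42126) + 1381)^(1/3))/60) + C4*exp(a*(125*5^(1/3)/(6*sqrt(42126) + 1381)^(1/3) + 25 + 5^(2/3)*(6*sqrt(42126) + 1381)^(1/3))/30)


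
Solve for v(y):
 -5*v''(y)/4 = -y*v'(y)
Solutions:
 v(y) = C1 + C2*erfi(sqrt(10)*y/5)


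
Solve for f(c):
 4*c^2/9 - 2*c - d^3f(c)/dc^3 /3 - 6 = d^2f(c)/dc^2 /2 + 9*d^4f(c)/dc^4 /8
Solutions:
 f(c) = C1 + C2*c + 2*c^4/27 - 70*c^3/81 - 508*c^2/81 + (C3*sin(2*sqrt(77)*c/27) + C4*cos(2*sqrt(77)*c/27))*exp(-4*c/27)


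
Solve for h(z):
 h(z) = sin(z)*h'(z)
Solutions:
 h(z) = C1*sqrt(cos(z) - 1)/sqrt(cos(z) + 1)


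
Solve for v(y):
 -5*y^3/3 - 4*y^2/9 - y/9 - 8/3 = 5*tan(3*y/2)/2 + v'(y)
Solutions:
 v(y) = C1 - 5*y^4/12 - 4*y^3/27 - y^2/18 - 8*y/3 + 5*log(cos(3*y/2))/3


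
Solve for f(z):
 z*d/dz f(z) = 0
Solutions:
 f(z) = C1


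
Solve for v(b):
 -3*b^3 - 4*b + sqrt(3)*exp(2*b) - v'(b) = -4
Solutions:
 v(b) = C1 - 3*b^4/4 - 2*b^2 + 4*b + sqrt(3)*exp(2*b)/2


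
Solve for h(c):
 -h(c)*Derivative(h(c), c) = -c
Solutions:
 h(c) = -sqrt(C1 + c^2)
 h(c) = sqrt(C1 + c^2)


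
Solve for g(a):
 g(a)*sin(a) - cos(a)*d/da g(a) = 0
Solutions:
 g(a) = C1/cos(a)


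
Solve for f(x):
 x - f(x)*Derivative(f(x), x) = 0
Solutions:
 f(x) = -sqrt(C1 + x^2)
 f(x) = sqrt(C1 + x^2)


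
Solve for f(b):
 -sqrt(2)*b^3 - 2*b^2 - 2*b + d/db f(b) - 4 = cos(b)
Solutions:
 f(b) = C1 + sqrt(2)*b^4/4 + 2*b^3/3 + b^2 + 4*b + sin(b)


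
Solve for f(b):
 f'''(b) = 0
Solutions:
 f(b) = C1 + C2*b + C3*b^2


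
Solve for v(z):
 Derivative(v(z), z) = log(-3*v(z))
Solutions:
 -Integral(1/(log(-_y) + log(3)), (_y, v(z))) = C1 - z


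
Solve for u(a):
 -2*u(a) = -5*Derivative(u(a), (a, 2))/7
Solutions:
 u(a) = C1*exp(-sqrt(70)*a/5) + C2*exp(sqrt(70)*a/5)


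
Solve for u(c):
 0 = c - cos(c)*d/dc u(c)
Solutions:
 u(c) = C1 + Integral(c/cos(c), c)


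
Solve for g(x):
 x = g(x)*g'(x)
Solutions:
 g(x) = -sqrt(C1 + x^2)
 g(x) = sqrt(C1 + x^2)


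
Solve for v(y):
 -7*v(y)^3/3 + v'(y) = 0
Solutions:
 v(y) = -sqrt(6)*sqrt(-1/(C1 + 7*y))/2
 v(y) = sqrt(6)*sqrt(-1/(C1 + 7*y))/2


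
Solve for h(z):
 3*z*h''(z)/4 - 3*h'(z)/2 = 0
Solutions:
 h(z) = C1 + C2*z^3


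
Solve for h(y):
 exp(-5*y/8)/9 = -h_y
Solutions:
 h(y) = C1 + 8*exp(-5*y/8)/45


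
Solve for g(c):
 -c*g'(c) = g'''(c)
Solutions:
 g(c) = C1 + Integral(C2*airyai(-c) + C3*airybi(-c), c)


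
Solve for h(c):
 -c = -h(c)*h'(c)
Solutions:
 h(c) = -sqrt(C1 + c^2)
 h(c) = sqrt(C1 + c^2)


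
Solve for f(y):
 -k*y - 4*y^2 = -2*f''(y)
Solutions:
 f(y) = C1 + C2*y + k*y^3/12 + y^4/6


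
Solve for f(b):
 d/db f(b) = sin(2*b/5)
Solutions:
 f(b) = C1 - 5*cos(2*b/5)/2


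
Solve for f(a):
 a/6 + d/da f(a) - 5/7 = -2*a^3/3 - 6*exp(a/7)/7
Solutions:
 f(a) = C1 - a^4/6 - a^2/12 + 5*a/7 - 6*exp(a/7)


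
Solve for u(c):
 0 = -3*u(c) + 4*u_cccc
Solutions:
 u(c) = C1*exp(-sqrt(2)*3^(1/4)*c/2) + C2*exp(sqrt(2)*3^(1/4)*c/2) + C3*sin(sqrt(2)*3^(1/4)*c/2) + C4*cos(sqrt(2)*3^(1/4)*c/2)


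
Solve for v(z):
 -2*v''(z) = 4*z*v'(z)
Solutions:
 v(z) = C1 + C2*erf(z)


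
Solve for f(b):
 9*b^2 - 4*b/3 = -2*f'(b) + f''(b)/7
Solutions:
 f(b) = C1 + C2*exp(14*b) - 3*b^3/2 + b^2/84 + b/588


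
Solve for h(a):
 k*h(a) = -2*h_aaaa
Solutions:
 h(a) = C1*exp(-2^(3/4)*a*(-k)^(1/4)/2) + C2*exp(2^(3/4)*a*(-k)^(1/4)/2) + C3*exp(-2^(3/4)*I*a*(-k)^(1/4)/2) + C4*exp(2^(3/4)*I*a*(-k)^(1/4)/2)


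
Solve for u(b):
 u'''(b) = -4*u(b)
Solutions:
 u(b) = C3*exp(-2^(2/3)*b) + (C1*sin(2^(2/3)*sqrt(3)*b/2) + C2*cos(2^(2/3)*sqrt(3)*b/2))*exp(2^(2/3)*b/2)


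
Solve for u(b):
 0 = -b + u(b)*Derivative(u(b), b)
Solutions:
 u(b) = -sqrt(C1 + b^2)
 u(b) = sqrt(C1 + b^2)


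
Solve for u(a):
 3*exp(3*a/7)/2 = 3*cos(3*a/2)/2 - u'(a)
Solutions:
 u(a) = C1 - 7*exp(3*a/7)/2 + sin(3*a/2)


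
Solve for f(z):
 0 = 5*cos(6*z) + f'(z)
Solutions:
 f(z) = C1 - 5*sin(6*z)/6


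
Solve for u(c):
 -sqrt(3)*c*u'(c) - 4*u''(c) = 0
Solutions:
 u(c) = C1 + C2*erf(sqrt(2)*3^(1/4)*c/4)


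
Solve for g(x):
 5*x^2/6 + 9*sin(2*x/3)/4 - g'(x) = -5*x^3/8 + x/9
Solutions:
 g(x) = C1 + 5*x^4/32 + 5*x^3/18 - x^2/18 - 27*cos(2*x/3)/8


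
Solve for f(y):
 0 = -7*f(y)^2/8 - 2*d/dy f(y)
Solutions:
 f(y) = 16/(C1 + 7*y)


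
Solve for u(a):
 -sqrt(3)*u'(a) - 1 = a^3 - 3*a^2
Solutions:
 u(a) = C1 - sqrt(3)*a^4/12 + sqrt(3)*a^3/3 - sqrt(3)*a/3


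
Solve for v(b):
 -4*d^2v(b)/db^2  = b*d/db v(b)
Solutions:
 v(b) = C1 + C2*erf(sqrt(2)*b/4)


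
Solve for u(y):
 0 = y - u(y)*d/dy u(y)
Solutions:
 u(y) = -sqrt(C1 + y^2)
 u(y) = sqrt(C1 + y^2)


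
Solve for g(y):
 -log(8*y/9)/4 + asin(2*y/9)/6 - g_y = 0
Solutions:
 g(y) = C1 - y*log(y)/4 + y*asin(2*y/9)/6 - 3*y*log(2)/4 + y/4 + y*log(3)/2 + sqrt(81 - 4*y^2)/12


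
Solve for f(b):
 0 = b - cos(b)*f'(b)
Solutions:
 f(b) = C1 + Integral(b/cos(b), b)


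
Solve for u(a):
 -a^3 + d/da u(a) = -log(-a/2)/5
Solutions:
 u(a) = C1 + a^4/4 - a*log(-a)/5 + a*(log(2) + 1)/5


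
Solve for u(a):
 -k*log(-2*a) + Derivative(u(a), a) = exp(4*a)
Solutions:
 u(a) = C1 + a*k*log(-a) + a*k*(-1 + log(2)) + exp(4*a)/4


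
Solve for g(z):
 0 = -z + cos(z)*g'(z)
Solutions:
 g(z) = C1 + Integral(z/cos(z), z)


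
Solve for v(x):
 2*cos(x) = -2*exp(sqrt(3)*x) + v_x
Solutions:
 v(x) = C1 + 2*sqrt(3)*exp(sqrt(3)*x)/3 + 2*sin(x)


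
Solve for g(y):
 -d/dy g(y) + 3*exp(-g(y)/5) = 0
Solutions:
 g(y) = 5*log(C1 + 3*y/5)


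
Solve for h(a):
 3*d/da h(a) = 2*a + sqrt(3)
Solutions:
 h(a) = C1 + a^2/3 + sqrt(3)*a/3


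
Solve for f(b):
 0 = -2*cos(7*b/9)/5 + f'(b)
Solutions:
 f(b) = C1 + 18*sin(7*b/9)/35


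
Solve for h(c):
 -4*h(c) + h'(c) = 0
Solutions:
 h(c) = C1*exp(4*c)


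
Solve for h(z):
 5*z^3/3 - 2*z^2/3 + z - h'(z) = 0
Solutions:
 h(z) = C1 + 5*z^4/12 - 2*z^3/9 + z^2/2


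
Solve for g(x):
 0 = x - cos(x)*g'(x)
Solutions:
 g(x) = C1 + Integral(x/cos(x), x)


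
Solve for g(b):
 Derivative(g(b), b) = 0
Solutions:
 g(b) = C1


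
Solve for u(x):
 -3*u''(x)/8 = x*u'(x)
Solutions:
 u(x) = C1 + C2*erf(2*sqrt(3)*x/3)


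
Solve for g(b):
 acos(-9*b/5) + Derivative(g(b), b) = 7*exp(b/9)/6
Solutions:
 g(b) = C1 - b*acos(-9*b/5) - sqrt(25 - 81*b^2)/9 + 21*exp(b/9)/2


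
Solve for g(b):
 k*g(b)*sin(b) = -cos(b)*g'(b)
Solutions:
 g(b) = C1*exp(k*log(cos(b)))


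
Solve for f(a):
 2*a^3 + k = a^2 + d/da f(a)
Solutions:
 f(a) = C1 + a^4/2 - a^3/3 + a*k


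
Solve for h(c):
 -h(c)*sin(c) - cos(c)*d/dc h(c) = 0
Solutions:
 h(c) = C1*cos(c)


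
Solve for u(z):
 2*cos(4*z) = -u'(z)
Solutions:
 u(z) = C1 - sin(4*z)/2


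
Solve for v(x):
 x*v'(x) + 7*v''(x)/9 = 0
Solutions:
 v(x) = C1 + C2*erf(3*sqrt(14)*x/14)


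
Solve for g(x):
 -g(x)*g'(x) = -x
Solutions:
 g(x) = -sqrt(C1 + x^2)
 g(x) = sqrt(C1 + x^2)


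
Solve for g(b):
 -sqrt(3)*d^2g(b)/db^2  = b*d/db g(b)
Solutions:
 g(b) = C1 + C2*erf(sqrt(2)*3^(3/4)*b/6)


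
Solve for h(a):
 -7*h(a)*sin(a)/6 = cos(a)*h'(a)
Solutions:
 h(a) = C1*cos(a)^(7/6)


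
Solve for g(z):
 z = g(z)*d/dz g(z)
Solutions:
 g(z) = -sqrt(C1 + z^2)
 g(z) = sqrt(C1 + z^2)


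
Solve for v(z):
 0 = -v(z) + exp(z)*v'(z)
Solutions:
 v(z) = C1*exp(-exp(-z))


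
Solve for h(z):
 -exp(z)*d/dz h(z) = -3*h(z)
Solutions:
 h(z) = C1*exp(-3*exp(-z))


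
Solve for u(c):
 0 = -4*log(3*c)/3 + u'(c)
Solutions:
 u(c) = C1 + 4*c*log(c)/3 - 4*c/3 + 4*c*log(3)/3


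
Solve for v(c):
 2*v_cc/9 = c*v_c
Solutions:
 v(c) = C1 + C2*erfi(3*c/2)


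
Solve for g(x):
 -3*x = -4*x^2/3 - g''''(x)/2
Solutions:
 g(x) = C1 + C2*x + C3*x^2 + C4*x^3 - x^6/135 + x^5/20


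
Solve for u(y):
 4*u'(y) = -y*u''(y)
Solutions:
 u(y) = C1 + C2/y^3


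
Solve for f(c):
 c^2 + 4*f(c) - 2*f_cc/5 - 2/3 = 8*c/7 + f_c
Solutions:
 f(c) = C1*exp(c*(-5 + sqrt(185))/4) + C2*exp(-c*(5 + sqrt(185))/4) - c^2/4 + 9*c/56 + 527/3360


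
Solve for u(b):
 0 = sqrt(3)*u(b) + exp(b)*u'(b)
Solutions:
 u(b) = C1*exp(sqrt(3)*exp(-b))


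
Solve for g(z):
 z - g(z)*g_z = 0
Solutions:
 g(z) = -sqrt(C1 + z^2)
 g(z) = sqrt(C1 + z^2)


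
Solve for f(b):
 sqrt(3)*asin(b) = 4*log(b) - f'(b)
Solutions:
 f(b) = C1 + 4*b*log(b) - 4*b - sqrt(3)*(b*asin(b) + sqrt(1 - b^2))


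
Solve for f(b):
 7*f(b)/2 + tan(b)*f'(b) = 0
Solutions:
 f(b) = C1/sin(b)^(7/2)


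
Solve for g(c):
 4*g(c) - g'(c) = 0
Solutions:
 g(c) = C1*exp(4*c)


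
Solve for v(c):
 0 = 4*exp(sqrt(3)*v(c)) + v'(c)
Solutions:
 v(c) = sqrt(3)*(2*log(1/(C1 + 4*c)) - log(3))/6


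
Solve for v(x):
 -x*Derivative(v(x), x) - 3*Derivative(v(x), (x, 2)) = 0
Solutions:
 v(x) = C1 + C2*erf(sqrt(6)*x/6)


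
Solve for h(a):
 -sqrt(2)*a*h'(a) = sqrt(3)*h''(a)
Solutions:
 h(a) = C1 + C2*erf(6^(3/4)*a/6)


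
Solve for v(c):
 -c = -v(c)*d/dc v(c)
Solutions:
 v(c) = -sqrt(C1 + c^2)
 v(c) = sqrt(C1 + c^2)


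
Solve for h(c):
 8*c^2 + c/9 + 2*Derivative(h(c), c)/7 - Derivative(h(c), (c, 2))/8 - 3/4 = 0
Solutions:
 h(c) = C1 + C2*exp(16*c/7) - 28*c^3/3 - 112*c^2/9 - 595*c/72


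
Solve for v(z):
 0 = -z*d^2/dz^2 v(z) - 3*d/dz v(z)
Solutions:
 v(z) = C1 + C2/z^2


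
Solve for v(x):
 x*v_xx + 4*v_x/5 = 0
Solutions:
 v(x) = C1 + C2*x^(1/5)


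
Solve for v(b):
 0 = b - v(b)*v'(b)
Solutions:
 v(b) = -sqrt(C1 + b^2)
 v(b) = sqrt(C1 + b^2)


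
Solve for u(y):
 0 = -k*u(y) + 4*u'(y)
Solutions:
 u(y) = C1*exp(k*y/4)


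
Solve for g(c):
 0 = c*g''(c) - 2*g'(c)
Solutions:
 g(c) = C1 + C2*c^3


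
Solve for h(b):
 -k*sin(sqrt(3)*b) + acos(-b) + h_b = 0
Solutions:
 h(b) = C1 - b*acos(-b) - sqrt(3)*k*cos(sqrt(3)*b)/3 - sqrt(1 - b^2)


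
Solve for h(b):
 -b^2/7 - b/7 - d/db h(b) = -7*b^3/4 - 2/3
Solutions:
 h(b) = C1 + 7*b^4/16 - b^3/21 - b^2/14 + 2*b/3


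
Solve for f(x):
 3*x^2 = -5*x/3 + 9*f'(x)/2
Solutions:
 f(x) = C1 + 2*x^3/9 + 5*x^2/27


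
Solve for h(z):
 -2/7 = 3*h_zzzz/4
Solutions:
 h(z) = C1 + C2*z + C3*z^2 + C4*z^3 - z^4/63


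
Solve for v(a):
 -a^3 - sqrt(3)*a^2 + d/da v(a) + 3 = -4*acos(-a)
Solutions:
 v(a) = C1 + a^4/4 + sqrt(3)*a^3/3 - 4*a*acos(-a) - 3*a - 4*sqrt(1 - a^2)


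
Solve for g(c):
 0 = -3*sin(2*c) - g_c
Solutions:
 g(c) = C1 + 3*cos(2*c)/2


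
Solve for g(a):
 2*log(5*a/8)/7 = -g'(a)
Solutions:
 g(a) = C1 - 2*a*log(a)/7 - 2*a*log(5)/7 + 2*a/7 + 6*a*log(2)/7


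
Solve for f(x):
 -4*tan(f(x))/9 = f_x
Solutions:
 f(x) = pi - asin(C1*exp(-4*x/9))
 f(x) = asin(C1*exp(-4*x/9))


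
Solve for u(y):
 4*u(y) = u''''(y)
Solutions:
 u(y) = C1*exp(-sqrt(2)*y) + C2*exp(sqrt(2)*y) + C3*sin(sqrt(2)*y) + C4*cos(sqrt(2)*y)


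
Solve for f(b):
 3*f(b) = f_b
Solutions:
 f(b) = C1*exp(3*b)


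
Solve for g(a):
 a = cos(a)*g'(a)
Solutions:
 g(a) = C1 + Integral(a/cos(a), a)


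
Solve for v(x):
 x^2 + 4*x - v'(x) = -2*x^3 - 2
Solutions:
 v(x) = C1 + x^4/2 + x^3/3 + 2*x^2 + 2*x


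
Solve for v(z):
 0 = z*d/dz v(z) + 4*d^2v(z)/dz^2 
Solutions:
 v(z) = C1 + C2*erf(sqrt(2)*z/4)


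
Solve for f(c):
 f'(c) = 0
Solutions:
 f(c) = C1


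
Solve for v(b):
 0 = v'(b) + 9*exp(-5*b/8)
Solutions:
 v(b) = C1 + 72*exp(-5*b/8)/5


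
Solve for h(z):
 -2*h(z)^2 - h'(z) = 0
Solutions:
 h(z) = 1/(C1 + 2*z)


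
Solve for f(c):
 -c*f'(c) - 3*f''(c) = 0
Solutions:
 f(c) = C1 + C2*erf(sqrt(6)*c/6)


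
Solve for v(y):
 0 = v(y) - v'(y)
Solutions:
 v(y) = C1*exp(y)


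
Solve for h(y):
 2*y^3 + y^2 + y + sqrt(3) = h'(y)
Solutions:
 h(y) = C1 + y^4/2 + y^3/3 + y^2/2 + sqrt(3)*y


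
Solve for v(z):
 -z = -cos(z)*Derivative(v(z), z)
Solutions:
 v(z) = C1 + Integral(z/cos(z), z)


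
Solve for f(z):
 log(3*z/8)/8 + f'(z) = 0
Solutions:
 f(z) = C1 - z*log(z)/8 - z*log(3)/8 + z/8 + 3*z*log(2)/8


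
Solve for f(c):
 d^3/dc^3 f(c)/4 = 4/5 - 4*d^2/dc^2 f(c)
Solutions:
 f(c) = C1 + C2*c + C3*exp(-16*c) + c^2/10


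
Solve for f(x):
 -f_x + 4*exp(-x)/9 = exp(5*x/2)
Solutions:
 f(x) = C1 - 2*exp(5*x/2)/5 - 4*exp(-x)/9


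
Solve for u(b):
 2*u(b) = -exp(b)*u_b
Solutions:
 u(b) = C1*exp(2*exp(-b))


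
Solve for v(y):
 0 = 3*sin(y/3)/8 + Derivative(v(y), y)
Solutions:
 v(y) = C1 + 9*cos(y/3)/8


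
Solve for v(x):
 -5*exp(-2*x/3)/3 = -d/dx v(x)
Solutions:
 v(x) = C1 - 5*exp(-2*x/3)/2


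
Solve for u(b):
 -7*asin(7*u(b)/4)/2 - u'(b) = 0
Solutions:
 Integral(1/asin(7*_y/4), (_y, u(b))) = C1 - 7*b/2


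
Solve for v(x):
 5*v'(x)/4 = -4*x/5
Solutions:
 v(x) = C1 - 8*x^2/25


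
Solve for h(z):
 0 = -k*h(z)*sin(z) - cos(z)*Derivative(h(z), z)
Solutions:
 h(z) = C1*exp(k*log(cos(z)))


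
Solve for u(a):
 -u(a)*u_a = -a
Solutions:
 u(a) = -sqrt(C1 + a^2)
 u(a) = sqrt(C1 + a^2)


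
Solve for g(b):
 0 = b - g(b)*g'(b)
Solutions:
 g(b) = -sqrt(C1 + b^2)
 g(b) = sqrt(C1 + b^2)


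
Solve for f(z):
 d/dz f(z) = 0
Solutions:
 f(z) = C1


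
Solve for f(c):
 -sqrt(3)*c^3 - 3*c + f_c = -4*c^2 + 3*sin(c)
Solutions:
 f(c) = C1 + sqrt(3)*c^4/4 - 4*c^3/3 + 3*c^2/2 - 3*cos(c)


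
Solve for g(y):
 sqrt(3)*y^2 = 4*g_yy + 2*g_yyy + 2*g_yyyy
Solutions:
 g(y) = C1 + C2*y + sqrt(3)*y^4/48 - sqrt(3)*y^3/24 - sqrt(3)*y^2/16 + (C3*sin(sqrt(7)*y/2) + C4*cos(sqrt(7)*y/2))*exp(-y/2)


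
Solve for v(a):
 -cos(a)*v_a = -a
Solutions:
 v(a) = C1 + Integral(a/cos(a), a)


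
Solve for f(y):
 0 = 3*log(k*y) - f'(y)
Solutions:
 f(y) = C1 + 3*y*log(k*y) - 3*y


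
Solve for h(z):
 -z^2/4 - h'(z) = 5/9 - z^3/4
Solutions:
 h(z) = C1 + z^4/16 - z^3/12 - 5*z/9


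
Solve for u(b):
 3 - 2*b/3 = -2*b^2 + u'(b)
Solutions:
 u(b) = C1 + 2*b^3/3 - b^2/3 + 3*b


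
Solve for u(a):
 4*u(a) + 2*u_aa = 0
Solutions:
 u(a) = C1*sin(sqrt(2)*a) + C2*cos(sqrt(2)*a)


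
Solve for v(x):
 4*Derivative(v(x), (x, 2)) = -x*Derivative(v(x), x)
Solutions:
 v(x) = C1 + C2*erf(sqrt(2)*x/4)


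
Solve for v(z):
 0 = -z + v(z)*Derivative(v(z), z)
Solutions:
 v(z) = -sqrt(C1 + z^2)
 v(z) = sqrt(C1 + z^2)


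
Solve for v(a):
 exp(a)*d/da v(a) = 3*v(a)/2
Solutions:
 v(a) = C1*exp(-3*exp(-a)/2)


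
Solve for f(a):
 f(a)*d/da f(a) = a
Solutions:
 f(a) = -sqrt(C1 + a^2)
 f(a) = sqrt(C1 + a^2)


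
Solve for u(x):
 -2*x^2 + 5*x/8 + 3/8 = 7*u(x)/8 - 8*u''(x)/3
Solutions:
 u(x) = C1*exp(-sqrt(21)*x/8) + C2*exp(sqrt(21)*x/8) - 16*x^2/7 + 5*x/7 - 1985/147


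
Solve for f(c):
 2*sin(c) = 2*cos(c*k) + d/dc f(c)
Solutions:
 f(c) = C1 - 2*cos(c) - 2*sin(c*k)/k


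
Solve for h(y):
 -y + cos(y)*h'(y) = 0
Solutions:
 h(y) = C1 + Integral(y/cos(y), y)


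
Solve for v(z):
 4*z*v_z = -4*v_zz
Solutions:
 v(z) = C1 + C2*erf(sqrt(2)*z/2)


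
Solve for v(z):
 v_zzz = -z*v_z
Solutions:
 v(z) = C1 + Integral(C2*airyai(-z) + C3*airybi(-z), z)


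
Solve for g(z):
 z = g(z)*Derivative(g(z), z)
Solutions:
 g(z) = -sqrt(C1 + z^2)
 g(z) = sqrt(C1 + z^2)


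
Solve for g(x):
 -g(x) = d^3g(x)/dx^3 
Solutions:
 g(x) = C3*exp(-x) + (C1*sin(sqrt(3)*x/2) + C2*cos(sqrt(3)*x/2))*exp(x/2)


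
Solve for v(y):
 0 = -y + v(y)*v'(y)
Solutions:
 v(y) = -sqrt(C1 + y^2)
 v(y) = sqrt(C1 + y^2)


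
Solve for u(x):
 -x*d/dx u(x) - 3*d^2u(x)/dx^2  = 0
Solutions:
 u(x) = C1 + C2*erf(sqrt(6)*x/6)


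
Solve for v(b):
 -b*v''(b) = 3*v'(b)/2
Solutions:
 v(b) = C1 + C2/sqrt(b)


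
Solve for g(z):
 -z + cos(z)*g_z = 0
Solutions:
 g(z) = C1 + Integral(z/cos(z), z)


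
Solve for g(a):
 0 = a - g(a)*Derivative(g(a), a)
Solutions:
 g(a) = -sqrt(C1 + a^2)
 g(a) = sqrt(C1 + a^2)


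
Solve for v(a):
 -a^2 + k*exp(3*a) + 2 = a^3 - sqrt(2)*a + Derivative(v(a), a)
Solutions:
 v(a) = C1 - a^4/4 - a^3/3 + sqrt(2)*a^2/2 + 2*a + k*exp(3*a)/3


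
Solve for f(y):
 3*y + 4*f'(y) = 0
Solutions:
 f(y) = C1 - 3*y^2/8


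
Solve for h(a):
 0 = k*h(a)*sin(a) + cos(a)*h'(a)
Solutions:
 h(a) = C1*exp(k*log(cos(a)))


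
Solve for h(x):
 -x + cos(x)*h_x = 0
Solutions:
 h(x) = C1 + Integral(x/cos(x), x)


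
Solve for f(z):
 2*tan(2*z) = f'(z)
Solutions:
 f(z) = C1 - log(cos(2*z))


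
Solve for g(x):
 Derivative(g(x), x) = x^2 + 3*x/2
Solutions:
 g(x) = C1 + x^3/3 + 3*x^2/4


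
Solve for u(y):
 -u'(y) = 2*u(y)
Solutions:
 u(y) = C1*exp(-2*y)


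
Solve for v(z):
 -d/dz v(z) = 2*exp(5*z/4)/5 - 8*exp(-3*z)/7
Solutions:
 v(z) = C1 - 8*exp(5*z/4)/25 - 8*exp(-3*z)/21


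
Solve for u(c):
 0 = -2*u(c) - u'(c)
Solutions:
 u(c) = C1*exp(-2*c)


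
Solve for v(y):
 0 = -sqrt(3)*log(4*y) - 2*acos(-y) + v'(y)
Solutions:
 v(y) = C1 + sqrt(3)*y*(log(y) - 1) + 2*y*acos(-y) + 2*sqrt(3)*y*log(2) + 2*sqrt(1 - y^2)


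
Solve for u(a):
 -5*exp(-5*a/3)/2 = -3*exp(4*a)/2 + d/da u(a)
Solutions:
 u(a) = C1 + 3*exp(4*a)/8 + 3*exp(-5*a/3)/2


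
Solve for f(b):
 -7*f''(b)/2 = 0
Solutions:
 f(b) = C1 + C2*b


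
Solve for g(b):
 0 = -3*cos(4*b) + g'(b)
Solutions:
 g(b) = C1 + 3*sin(4*b)/4


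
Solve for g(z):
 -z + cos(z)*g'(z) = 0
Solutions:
 g(z) = C1 + Integral(z/cos(z), z)


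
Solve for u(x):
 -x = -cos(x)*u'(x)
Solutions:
 u(x) = C1 + Integral(x/cos(x), x)


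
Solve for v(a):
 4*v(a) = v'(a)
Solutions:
 v(a) = C1*exp(4*a)


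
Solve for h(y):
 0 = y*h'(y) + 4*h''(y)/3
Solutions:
 h(y) = C1 + C2*erf(sqrt(6)*y/4)


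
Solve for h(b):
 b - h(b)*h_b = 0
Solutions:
 h(b) = -sqrt(C1 + b^2)
 h(b) = sqrt(C1 + b^2)


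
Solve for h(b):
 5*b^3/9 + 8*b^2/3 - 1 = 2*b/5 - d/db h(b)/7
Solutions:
 h(b) = C1 - 35*b^4/36 - 56*b^3/9 + 7*b^2/5 + 7*b


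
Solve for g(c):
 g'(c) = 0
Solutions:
 g(c) = C1


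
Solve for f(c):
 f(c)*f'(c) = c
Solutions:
 f(c) = -sqrt(C1 + c^2)
 f(c) = sqrt(C1 + c^2)


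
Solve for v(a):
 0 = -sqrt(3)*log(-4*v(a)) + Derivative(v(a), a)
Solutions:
 -sqrt(3)*Integral(1/(log(-_y) + 2*log(2)), (_y, v(a)))/3 = C1 - a


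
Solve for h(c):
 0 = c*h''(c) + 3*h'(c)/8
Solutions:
 h(c) = C1 + C2*c^(5/8)


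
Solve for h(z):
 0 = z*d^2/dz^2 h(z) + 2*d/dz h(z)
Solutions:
 h(z) = C1 + C2/z


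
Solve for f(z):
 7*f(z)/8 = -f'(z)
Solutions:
 f(z) = C1*exp(-7*z/8)


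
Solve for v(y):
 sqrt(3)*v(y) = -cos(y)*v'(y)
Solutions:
 v(y) = C1*(sin(y) - 1)^(sqrt(3)/2)/(sin(y) + 1)^(sqrt(3)/2)


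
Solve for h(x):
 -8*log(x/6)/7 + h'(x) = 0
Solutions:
 h(x) = C1 + 8*x*log(x)/7 - 8*x*log(6)/7 - 8*x/7


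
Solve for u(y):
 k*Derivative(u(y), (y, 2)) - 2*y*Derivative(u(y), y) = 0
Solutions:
 u(y) = C1 + C2*erf(y*sqrt(-1/k))/sqrt(-1/k)


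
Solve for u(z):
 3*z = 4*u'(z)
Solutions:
 u(z) = C1 + 3*z^2/8


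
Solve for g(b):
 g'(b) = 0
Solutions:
 g(b) = C1


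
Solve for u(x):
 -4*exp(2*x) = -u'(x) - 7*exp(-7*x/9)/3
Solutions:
 u(x) = C1 + 2*exp(2*x) + 3*exp(-7*x/9)


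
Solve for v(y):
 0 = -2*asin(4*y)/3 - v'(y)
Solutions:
 v(y) = C1 - 2*y*asin(4*y)/3 - sqrt(1 - 16*y^2)/6


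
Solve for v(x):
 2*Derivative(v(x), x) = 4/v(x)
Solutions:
 v(x) = -sqrt(C1 + 4*x)
 v(x) = sqrt(C1 + 4*x)


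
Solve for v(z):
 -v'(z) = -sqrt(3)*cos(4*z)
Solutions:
 v(z) = C1 + sqrt(3)*sin(4*z)/4


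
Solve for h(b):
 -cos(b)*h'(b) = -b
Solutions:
 h(b) = C1 + Integral(b/cos(b), b)


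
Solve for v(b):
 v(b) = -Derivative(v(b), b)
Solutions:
 v(b) = C1*exp(-b)


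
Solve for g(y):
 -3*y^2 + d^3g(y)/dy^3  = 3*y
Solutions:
 g(y) = C1 + C2*y + C3*y^2 + y^5/20 + y^4/8


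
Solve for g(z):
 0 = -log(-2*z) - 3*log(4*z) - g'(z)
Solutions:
 g(z) = C1 - 4*z*log(z) + z*(-7*log(2) + 4 - I*pi)


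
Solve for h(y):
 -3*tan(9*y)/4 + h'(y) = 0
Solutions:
 h(y) = C1 - log(cos(9*y))/12


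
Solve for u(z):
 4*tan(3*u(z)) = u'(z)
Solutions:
 u(z) = -asin(C1*exp(12*z))/3 + pi/3
 u(z) = asin(C1*exp(12*z))/3


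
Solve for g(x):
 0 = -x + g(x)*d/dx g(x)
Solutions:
 g(x) = -sqrt(C1 + x^2)
 g(x) = sqrt(C1 + x^2)


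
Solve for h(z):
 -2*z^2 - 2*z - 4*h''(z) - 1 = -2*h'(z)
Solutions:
 h(z) = C1 + C2*exp(z/2) + z^3/3 + 5*z^2/2 + 21*z/2


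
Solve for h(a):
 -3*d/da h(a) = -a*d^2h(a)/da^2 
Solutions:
 h(a) = C1 + C2*a^4


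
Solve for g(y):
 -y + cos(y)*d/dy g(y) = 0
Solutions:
 g(y) = C1 + Integral(y/cos(y), y)


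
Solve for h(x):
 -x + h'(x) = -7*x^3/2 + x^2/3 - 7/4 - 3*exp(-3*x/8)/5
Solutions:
 h(x) = C1 - 7*x^4/8 + x^3/9 + x^2/2 - 7*x/4 + 8*exp(-3*x/8)/5


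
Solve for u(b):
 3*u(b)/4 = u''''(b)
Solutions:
 u(b) = C1*exp(-sqrt(2)*3^(1/4)*b/2) + C2*exp(sqrt(2)*3^(1/4)*b/2) + C3*sin(sqrt(2)*3^(1/4)*b/2) + C4*cos(sqrt(2)*3^(1/4)*b/2)


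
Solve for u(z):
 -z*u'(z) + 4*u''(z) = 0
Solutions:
 u(z) = C1 + C2*erfi(sqrt(2)*z/4)


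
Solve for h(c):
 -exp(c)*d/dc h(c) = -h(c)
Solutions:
 h(c) = C1*exp(-exp(-c))
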